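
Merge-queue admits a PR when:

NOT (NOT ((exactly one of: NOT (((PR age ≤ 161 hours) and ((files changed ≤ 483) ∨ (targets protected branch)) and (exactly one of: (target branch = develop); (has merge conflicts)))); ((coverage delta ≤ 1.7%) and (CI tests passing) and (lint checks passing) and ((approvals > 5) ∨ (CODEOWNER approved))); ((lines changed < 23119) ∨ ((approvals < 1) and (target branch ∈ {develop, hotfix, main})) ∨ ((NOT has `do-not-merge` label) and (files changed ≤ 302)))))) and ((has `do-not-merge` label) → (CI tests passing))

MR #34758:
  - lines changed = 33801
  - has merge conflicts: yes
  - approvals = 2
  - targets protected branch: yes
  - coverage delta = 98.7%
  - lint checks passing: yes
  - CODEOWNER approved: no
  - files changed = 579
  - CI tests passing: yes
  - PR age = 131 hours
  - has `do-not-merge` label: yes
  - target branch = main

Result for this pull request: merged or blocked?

Blocked

Atomic conditions:
  PR age ≤ 161 hours: 131 ≤ 161 is true
  files changed ≤ 483: 579 ≤ 483 is false
  targets protected branch: yes → true
  target branch = develop: main == develop is false
  has merge conflicts: yes → true
  coverage delta ≤ 1.7%: 98.7 ≤ 1.7 is false
  CI tests passing: yes → true
  lint checks passing: yes → true
  approvals > 5: 2 > 5 is false
  CODEOWNER approved: no → false
  lines changed < 23119: 33801 < 23119 is false
  approvals < 1: 2 < 1 is false
  target branch ∈ {develop, hotfix, main}: main is in the set → true
  NOT has `do-not-merge` label: yes → false
  files changed ≤ 302: 579 ≤ 302 is false
  has `do-not-merge` label: yes → true
Combine:
[1.1.1.1.1.2] false OR true = true
[1.1.1.1.1.3] exactly-one(false, true) = true
[1.1.1.1.1] true AND true AND true = true
[1.1.1.1] NOT true = false
[1.1.1.2.4] false OR false = false
[1.1.1.2] false AND true AND true AND false = false
[1.1.1.3.2] false AND true = false
[1.1.1.3.3] false AND false = false
[1.1.1.3] false OR false OR false = false
[1.1.1] exactly-one(false, false, false) = false
[1.1] NOT false = true
[1] NOT true = false
[2] true → true = true
[root] false AND true = false
Overall: false → blocked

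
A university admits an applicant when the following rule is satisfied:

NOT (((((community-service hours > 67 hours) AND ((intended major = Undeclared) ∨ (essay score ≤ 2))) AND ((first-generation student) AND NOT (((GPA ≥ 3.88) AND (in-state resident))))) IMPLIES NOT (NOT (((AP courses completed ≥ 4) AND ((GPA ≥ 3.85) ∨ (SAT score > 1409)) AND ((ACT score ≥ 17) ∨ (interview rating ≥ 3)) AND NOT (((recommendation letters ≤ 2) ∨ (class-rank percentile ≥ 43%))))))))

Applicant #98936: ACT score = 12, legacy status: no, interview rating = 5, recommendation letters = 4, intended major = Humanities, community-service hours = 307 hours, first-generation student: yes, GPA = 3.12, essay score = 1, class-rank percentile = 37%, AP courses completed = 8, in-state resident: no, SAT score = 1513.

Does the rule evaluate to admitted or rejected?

Rejected

Atomic conditions:
  community-service hours > 67 hours: 307 > 67 is true
  intended major = Undeclared: Humanities == Undeclared is false
  essay score ≤ 2: 1 ≤ 2 is true
  first-generation student: yes → true
  GPA ≥ 3.88: 3.12 ≥ 3.88 is false
  in-state resident: no → false
  AP courses completed ≥ 4: 8 ≥ 4 is true
  GPA ≥ 3.85: 3.12 ≥ 3.85 is false
  SAT score > 1409: 1513 > 1409 is true
  ACT score ≥ 17: 12 ≥ 17 is false
  interview rating ≥ 3: 5 ≥ 3 is true
  recommendation letters ≤ 2: 4 ≤ 2 is false
  class-rank percentile ≥ 43%: 37 ≥ 43 is false
Combine:
[1.1.1.2] false OR true = true
[1.1.1] true AND true = true
[1.1.2.2.1] false AND false = false
[1.1.2.2] NOT false = true
[1.1.2] true AND true = true
[1.1] true AND true = true
[1.2.1.1.2] false OR true = true
[1.2.1.1.3] false OR true = true
[1.2.1.1.4.1] false OR false = false
[1.2.1.1.4] NOT false = true
[1.2.1.1] true AND true AND true AND true = true
[1.2.1] NOT true = false
[1.2] NOT false = true
[1] true → true = true
[root] NOT true = false
Overall: false → rejected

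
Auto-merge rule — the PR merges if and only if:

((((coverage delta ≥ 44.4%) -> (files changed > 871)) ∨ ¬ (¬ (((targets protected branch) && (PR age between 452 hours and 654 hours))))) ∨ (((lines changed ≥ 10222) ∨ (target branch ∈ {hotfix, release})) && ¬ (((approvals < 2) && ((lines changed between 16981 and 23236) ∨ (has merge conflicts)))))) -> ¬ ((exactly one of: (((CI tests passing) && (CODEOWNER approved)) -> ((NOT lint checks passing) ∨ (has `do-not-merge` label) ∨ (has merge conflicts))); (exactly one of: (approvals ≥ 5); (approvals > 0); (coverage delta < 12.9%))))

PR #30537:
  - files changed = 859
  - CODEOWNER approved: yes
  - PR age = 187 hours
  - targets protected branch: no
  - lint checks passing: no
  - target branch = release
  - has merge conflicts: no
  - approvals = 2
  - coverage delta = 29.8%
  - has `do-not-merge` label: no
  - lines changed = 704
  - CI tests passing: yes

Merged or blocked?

Atomic conditions:
  coverage delta ≥ 44.4%: 29.8 ≥ 44.4 is false
  files changed > 871: 859 > 871 is false
  targets protected branch: no → false
  PR age between 452 hours and 654 hours: 187 in [452, 654] is false
  lines changed ≥ 10222: 704 ≥ 10222 is false
  target branch ∈ {hotfix, release}: release is in the set → true
  approvals < 2: 2 < 2 is false
  lines changed between 16981 and 23236: 704 in [16981, 23236] is false
  has merge conflicts: no → false
  CI tests passing: yes → true
  CODEOWNER approved: yes → true
  NOT lint checks passing: no → true
  has `do-not-merge` label: no → false
  approvals ≥ 5: 2 ≥ 5 is false
  approvals > 0: 2 > 0 is true
  coverage delta < 12.9%: 29.8 < 12.9 is false
Combine:
[1.1.1] false → false (antecedent false ⇒ implication holds) = true
[1.1.2.1.1] false AND false = false
[1.1.2.1] NOT false = true
[1.1.2] NOT true = false
[1.1] true OR false = true
[1.2.1] false OR true = true
[1.2.2.1.2] false OR false = false
[1.2.2.1] false AND false = false
[1.2.2] NOT false = true
[1.2] true AND true = true
[1] true OR true = true
[2.1.1.1] true AND true = true
[2.1.1.2] true OR false OR false = true
[2.1.1] true → true = true
[2.1.2] exactly-one(false, true, false) = true
[2.1] exactly-one(true, true) = false
[2] NOT false = true
[root] true → true = true
Overall: true → merged

Merged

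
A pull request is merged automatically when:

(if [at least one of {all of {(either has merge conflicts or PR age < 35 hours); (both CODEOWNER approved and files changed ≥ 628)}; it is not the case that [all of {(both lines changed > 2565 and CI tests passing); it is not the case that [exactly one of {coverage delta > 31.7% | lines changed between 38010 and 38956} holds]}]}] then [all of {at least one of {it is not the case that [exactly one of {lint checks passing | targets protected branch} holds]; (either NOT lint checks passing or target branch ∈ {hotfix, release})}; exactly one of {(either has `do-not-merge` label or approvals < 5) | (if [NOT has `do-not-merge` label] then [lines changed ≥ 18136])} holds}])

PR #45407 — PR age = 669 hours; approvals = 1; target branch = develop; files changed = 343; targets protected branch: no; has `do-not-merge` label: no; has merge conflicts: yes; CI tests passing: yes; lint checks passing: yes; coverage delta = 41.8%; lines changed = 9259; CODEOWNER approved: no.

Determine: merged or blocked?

Blocked

Atomic conditions:
  has merge conflicts: yes → true
  PR age < 35 hours: 669 < 35 is false
  CODEOWNER approved: no → false
  files changed ≥ 628: 343 ≥ 628 is false
  lines changed > 2565: 9259 > 2565 is true
  CI tests passing: yes → true
  coverage delta > 31.7%: 41.8 > 31.7 is true
  lines changed between 38010 and 38956: 9259 in [38010, 38956] is false
  lint checks passing: yes → true
  targets protected branch: no → false
  NOT lint checks passing: yes → false
  target branch ∈ {hotfix, release}: develop is not in the set → false
  has `do-not-merge` label: no → false
  approvals < 5: 1 < 5 is true
  NOT has `do-not-merge` label: no → true
  lines changed ≥ 18136: 9259 ≥ 18136 is false
Combine:
[1.1.1] true OR false = true
[1.1.2] false AND false = false
[1.1] true AND false = false
[1.2.1.1] true AND true = true
[1.2.1.2.1] exactly-one(true, false) = true
[1.2.1.2] NOT true = false
[1.2.1] true AND false = false
[1.2] NOT false = true
[1] false OR true = true
[2.1.1.1] exactly-one(true, false) = true
[2.1.1] NOT true = false
[2.1.2] false OR false = false
[2.1] false OR false = false
[2.2.1] false OR true = true
[2.2.2] true → false = false
[2.2] exactly-one(true, false) = true
[2] false AND true = false
[root] true → false = false
Overall: false → blocked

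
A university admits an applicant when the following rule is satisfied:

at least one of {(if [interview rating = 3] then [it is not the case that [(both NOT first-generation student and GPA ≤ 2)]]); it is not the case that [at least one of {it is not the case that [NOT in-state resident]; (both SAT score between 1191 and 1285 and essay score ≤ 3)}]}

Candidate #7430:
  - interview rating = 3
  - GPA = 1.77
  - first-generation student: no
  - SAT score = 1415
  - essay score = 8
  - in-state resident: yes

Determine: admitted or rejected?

Atomic conditions:
  interview rating = 3: 3 == 3 is true
  NOT first-generation student: no → true
  GPA ≤ 2: 1.77 ≤ 2 is true
  NOT in-state resident: yes → false
  SAT score between 1191 and 1285: 1415 in [1191, 1285] is false
  essay score ≤ 3: 8 ≤ 3 is false
Combine:
[1.2.1] true AND true = true
[1.2] NOT true = false
[1] true → false = false
[2.1.1] NOT false = true
[2.1.2] false AND false = false
[2.1] true OR false = true
[2] NOT true = false
[root] false OR false = false
Overall: false → rejected

Rejected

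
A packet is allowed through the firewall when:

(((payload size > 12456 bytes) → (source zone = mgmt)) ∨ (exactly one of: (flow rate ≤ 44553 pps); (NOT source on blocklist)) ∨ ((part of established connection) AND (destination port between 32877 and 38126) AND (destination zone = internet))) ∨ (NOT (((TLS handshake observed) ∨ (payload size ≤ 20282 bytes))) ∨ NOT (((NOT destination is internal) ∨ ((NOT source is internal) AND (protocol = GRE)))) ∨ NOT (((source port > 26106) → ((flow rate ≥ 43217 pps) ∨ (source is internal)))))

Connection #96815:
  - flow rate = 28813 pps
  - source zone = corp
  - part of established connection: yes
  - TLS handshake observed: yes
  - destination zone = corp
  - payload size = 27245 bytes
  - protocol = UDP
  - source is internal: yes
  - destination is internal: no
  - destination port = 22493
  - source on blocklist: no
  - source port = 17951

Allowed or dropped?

Dropped

Atomic conditions:
  payload size > 12456 bytes: 27245 > 12456 is true
  source zone = mgmt: corp == mgmt is false
  flow rate ≤ 44553 pps: 28813 ≤ 44553 is true
  NOT source on blocklist: no → true
  part of established connection: yes → true
  destination port between 32877 and 38126: 22493 in [32877, 38126] is false
  destination zone = internet: corp == internet is false
  TLS handshake observed: yes → true
  payload size ≤ 20282 bytes: 27245 ≤ 20282 is false
  NOT destination is internal: no → true
  NOT source is internal: yes → false
  protocol = GRE: UDP == GRE is false
  source port > 26106: 17951 > 26106 is false
  flow rate ≥ 43217 pps: 28813 ≥ 43217 is false
  source is internal: yes → true
Combine:
[1.1] true → false = false
[1.2] exactly-one(true, true) = false
[1.3] true AND false AND false = false
[1] false OR false OR false = false
[2.1.1] true OR false = true
[2.1] NOT true = false
[2.2.1.2] false AND false = false
[2.2.1] true OR false = true
[2.2] NOT true = false
[2.3.1.2] false OR true = true
[2.3.1] false → true (antecedent false ⇒ implication holds) = true
[2.3] NOT true = false
[2] false OR false OR false = false
[root] false OR false = false
Overall: false → dropped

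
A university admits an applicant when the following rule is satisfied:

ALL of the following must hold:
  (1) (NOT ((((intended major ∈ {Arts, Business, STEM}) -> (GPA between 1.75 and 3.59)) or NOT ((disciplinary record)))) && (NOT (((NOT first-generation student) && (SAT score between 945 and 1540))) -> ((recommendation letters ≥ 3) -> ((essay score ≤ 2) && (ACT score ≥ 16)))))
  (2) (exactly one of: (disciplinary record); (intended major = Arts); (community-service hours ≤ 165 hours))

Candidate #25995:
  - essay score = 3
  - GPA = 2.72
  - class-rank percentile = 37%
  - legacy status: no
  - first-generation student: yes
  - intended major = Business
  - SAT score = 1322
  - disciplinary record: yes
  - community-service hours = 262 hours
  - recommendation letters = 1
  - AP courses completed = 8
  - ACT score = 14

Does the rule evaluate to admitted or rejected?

Atomic conditions:
  intended major ∈ {Arts, Business, STEM}: Business is in the set → true
  GPA between 1.75 and 3.59: 2.72 in [1.75, 3.59] is true
  disciplinary record: yes → true
  NOT first-generation student: yes → false
  SAT score between 945 and 1540: 1322 in [945, 1540] is true
  recommendation letters ≥ 3: 1 ≥ 3 is false
  essay score ≤ 2: 3 ≤ 2 is false
  ACT score ≥ 16: 14 ≥ 16 is false
  intended major = Arts: Business == Arts is false
  community-service hours ≤ 165 hours: 262 ≤ 165 is false
Combine:
[1.1.1.1] true → true = true
[1.1.1.2] NOT true = false
[1.1.1] true OR false = true
[1.1] NOT true = false
[1.2.1.1] false AND true = false
[1.2.1] NOT false = true
[1.2.2.2] false AND false = false
[1.2.2] false → false (antecedent false ⇒ implication holds) = true
[1.2] true → true = true
[1] false AND true = false
[2] exactly-one(true, false, false) = true
[root] false AND true = false
Overall: false → rejected

Rejected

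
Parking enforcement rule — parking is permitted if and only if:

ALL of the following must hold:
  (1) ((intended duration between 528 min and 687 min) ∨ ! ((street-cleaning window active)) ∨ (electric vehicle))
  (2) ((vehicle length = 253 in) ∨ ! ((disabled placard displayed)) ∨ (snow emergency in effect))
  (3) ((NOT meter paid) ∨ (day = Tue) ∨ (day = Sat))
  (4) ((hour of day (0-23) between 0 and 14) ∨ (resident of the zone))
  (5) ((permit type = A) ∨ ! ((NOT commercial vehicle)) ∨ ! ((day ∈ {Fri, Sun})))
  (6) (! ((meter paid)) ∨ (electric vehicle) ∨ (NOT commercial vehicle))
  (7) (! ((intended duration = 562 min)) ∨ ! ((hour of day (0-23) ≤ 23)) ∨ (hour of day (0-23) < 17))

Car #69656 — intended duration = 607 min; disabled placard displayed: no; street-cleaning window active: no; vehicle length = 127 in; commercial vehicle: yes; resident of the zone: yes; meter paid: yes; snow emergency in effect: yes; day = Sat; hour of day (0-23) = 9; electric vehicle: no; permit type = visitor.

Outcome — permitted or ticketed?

Atomic conditions:
  intended duration between 528 min and 687 min: 607 in [528, 687] is true
  street-cleaning window active: no → false
  electric vehicle: no → false
  vehicle length = 253 in: 127 == 253 is false
  disabled placard displayed: no → false
  snow emergency in effect: yes → true
  NOT meter paid: yes → false
  day = Tue: Sat == Tue is false
  day = Sat: Sat == Sat is true
  hour of day (0-23) between 0 and 14: 9 in [0, 14] is true
  resident of the zone: yes → true
  permit type = A: visitor == A is false
  NOT commercial vehicle: yes → false
  day ∈ {Fri, Sun}: Sat is not in the set → false
  meter paid: yes → true
  intended duration = 562 min: 607 == 562 is false
  hour of day (0-23) ≤ 23: 9 ≤ 23 is true
  hour of day (0-23) < 17: 9 < 17 is true
Combine:
[1.2] NOT false = true
[1] true OR true OR false = true
[2.2] NOT false = true
[2] false OR true OR true = true
[3] false OR false OR true = true
[4] true OR true = true
[5.2] NOT false = true
[5.3] NOT false = true
[5] false OR true OR true = true
[6.1] NOT true = false
[6] false OR false OR false = false
[7.1] NOT false = true
[7.2] NOT true = false
[7] true OR false OR true = true
[root] true AND true AND true AND true AND true AND false AND true = false
Overall: false → ticketed

Ticketed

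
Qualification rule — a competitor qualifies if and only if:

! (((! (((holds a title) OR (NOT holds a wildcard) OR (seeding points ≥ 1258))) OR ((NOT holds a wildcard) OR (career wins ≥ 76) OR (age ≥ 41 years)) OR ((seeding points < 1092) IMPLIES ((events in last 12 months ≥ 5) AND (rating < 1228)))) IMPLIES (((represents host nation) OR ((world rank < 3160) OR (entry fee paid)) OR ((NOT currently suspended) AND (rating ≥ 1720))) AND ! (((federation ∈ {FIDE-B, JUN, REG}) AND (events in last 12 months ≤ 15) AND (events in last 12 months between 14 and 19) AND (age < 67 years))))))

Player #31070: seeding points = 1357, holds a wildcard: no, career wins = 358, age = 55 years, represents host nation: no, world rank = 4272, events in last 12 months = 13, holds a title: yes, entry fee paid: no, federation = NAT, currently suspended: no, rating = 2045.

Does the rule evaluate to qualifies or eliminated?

Atomic conditions:
  holds a title: yes → true
  NOT holds a wildcard: no → true
  seeding points ≥ 1258: 1357 ≥ 1258 is true
  career wins ≥ 76: 358 ≥ 76 is true
  age ≥ 41 years: 55 ≥ 41 is true
  seeding points < 1092: 1357 < 1092 is false
  events in last 12 months ≥ 5: 13 ≥ 5 is true
  rating < 1228: 2045 < 1228 is false
  represents host nation: no → false
  world rank < 3160: 4272 < 3160 is false
  entry fee paid: no → false
  NOT currently suspended: no → true
  rating ≥ 1720: 2045 ≥ 1720 is true
  federation ∈ {FIDE-B, JUN, REG}: NAT is not in the set → false
  events in last 12 months ≤ 15: 13 ≤ 15 is true
  events in last 12 months between 14 and 19: 13 in [14, 19] is false
  age < 67 years: 55 < 67 is true
Combine:
[1.1.1.1] true OR true OR true = true
[1.1.1] NOT true = false
[1.1.2] true OR true OR true = true
[1.1.3.2] true AND false = false
[1.1.3] false → false (antecedent false ⇒ implication holds) = true
[1.1] false OR true OR true = true
[1.2.1.2] false OR false = false
[1.2.1.3] true AND true = true
[1.2.1] false OR false OR true = true
[1.2.2.1] false AND true AND false AND true = false
[1.2.2] NOT false = true
[1.2] true AND true = true
[1] true → true = true
[root] NOT true = false
Overall: false → eliminated

Eliminated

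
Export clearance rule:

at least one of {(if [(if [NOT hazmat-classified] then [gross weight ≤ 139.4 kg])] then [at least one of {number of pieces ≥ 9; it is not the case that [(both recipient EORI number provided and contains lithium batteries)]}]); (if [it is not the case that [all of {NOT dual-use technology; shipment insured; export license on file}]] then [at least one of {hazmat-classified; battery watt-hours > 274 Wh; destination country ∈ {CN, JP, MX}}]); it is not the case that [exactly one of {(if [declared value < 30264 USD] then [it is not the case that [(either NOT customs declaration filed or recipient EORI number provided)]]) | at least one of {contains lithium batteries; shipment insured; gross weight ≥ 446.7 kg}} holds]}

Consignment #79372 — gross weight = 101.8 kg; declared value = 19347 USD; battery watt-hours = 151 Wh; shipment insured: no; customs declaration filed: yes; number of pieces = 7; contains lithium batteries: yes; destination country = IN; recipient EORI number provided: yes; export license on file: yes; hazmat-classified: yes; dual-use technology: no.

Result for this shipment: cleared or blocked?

Cleared

Atomic conditions:
  NOT hazmat-classified: yes → false
  gross weight ≤ 139.4 kg: 101.8 ≤ 139.4 is true
  number of pieces ≥ 9: 7 ≥ 9 is false
  recipient EORI number provided: yes → true
  contains lithium batteries: yes → true
  NOT dual-use technology: no → true
  shipment insured: no → false
  export license on file: yes → true
  hazmat-classified: yes → true
  battery watt-hours > 274 Wh: 151 > 274 is false
  destination country ∈ {CN, JP, MX}: IN is not in the set → false
  declared value < 30264 USD: 19347 < 30264 is true
  NOT customs declaration filed: yes → false
  gross weight ≥ 446.7 kg: 101.8 ≥ 446.7 is false
Combine:
[1.1] false → true (antecedent false ⇒ implication holds) = true
[1.2.2.1] true AND true = true
[1.2.2] NOT true = false
[1.2] false OR false = false
[1] true → false = false
[2.1.1] true AND false AND true = false
[2.1] NOT false = true
[2.2] true OR false OR false = true
[2] true → true = true
[3.1.1.2.1] false OR true = true
[3.1.1.2] NOT true = false
[3.1.1] true → false = false
[3.1.2] true OR false OR false = true
[3.1] exactly-one(false, true) = true
[3] NOT true = false
[root] false OR true OR false = true
Overall: true → cleared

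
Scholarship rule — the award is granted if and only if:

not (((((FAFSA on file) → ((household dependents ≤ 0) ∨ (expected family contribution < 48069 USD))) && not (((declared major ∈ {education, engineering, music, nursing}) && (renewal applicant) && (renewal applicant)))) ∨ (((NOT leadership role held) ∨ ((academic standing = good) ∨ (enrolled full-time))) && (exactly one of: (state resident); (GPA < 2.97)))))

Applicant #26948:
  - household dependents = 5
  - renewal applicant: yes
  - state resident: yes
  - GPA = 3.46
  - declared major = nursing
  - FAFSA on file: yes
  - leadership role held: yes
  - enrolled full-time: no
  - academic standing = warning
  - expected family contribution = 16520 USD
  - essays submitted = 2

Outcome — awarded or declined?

Awarded

Atomic conditions:
  FAFSA on file: yes → true
  household dependents ≤ 0: 5 ≤ 0 is false
  expected family contribution < 48069 USD: 16520 < 48069 is true
  declared major ∈ {education, engineering, music, nursing}: nursing is in the set → true
  renewal applicant: yes → true
  NOT leadership role held: yes → false
  academic standing = good: warning == good is false
  enrolled full-time: no → false
  state resident: yes → true
  GPA < 2.97: 3.46 < 2.97 is false
Combine:
[1.1.1.2] false OR true = true
[1.1.1] true → true = true
[1.1.2.1] true AND true AND true = true
[1.1.2] NOT true = false
[1.1] true AND false = false
[1.2.1.2] false OR false = false
[1.2.1] false OR false = false
[1.2.2] exactly-one(true, false) = true
[1.2] false AND true = false
[1] false OR false = false
[root] NOT false = true
Overall: true → awarded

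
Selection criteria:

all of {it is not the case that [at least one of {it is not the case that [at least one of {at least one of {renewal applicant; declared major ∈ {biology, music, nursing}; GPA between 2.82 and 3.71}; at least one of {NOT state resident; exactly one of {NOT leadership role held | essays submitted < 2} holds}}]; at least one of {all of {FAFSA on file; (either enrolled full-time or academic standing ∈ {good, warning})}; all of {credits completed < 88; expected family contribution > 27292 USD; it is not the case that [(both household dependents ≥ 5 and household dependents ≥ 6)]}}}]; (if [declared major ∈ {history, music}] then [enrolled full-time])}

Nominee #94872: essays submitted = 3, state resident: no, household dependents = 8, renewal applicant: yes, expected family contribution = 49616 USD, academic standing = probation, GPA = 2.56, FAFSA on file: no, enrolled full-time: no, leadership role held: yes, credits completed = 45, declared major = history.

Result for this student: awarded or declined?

Atomic conditions:
  renewal applicant: yes → true
  declared major ∈ {biology, music, nursing}: history is not in the set → false
  GPA between 2.82 and 3.71: 2.56 in [2.82, 3.71] is false
  NOT state resident: no → true
  NOT leadership role held: yes → false
  essays submitted < 2: 3 < 2 is false
  FAFSA on file: no → false
  enrolled full-time: no → false
  academic standing ∈ {good, warning}: probation is not in the set → false
  credits completed < 88: 45 < 88 is true
  expected family contribution > 27292 USD: 49616 > 27292 is true
  household dependents ≥ 5: 8 ≥ 5 is true
  household dependents ≥ 6: 8 ≥ 6 is true
  declared major ∈ {history, music}: history is in the set → true
Combine:
[1.1.1.1.1] true OR false OR false = true
[1.1.1.1.2.2] exactly-one(false, false) = false
[1.1.1.1.2] true OR false = true
[1.1.1.1] true OR true = true
[1.1.1] NOT true = false
[1.1.2.1.2] false OR false = false
[1.1.2.1] false AND false = false
[1.1.2.2.3.1] true AND true = true
[1.1.2.2.3] NOT true = false
[1.1.2.2] true AND true AND false = false
[1.1.2] false OR false = false
[1.1] false OR false = false
[1] NOT false = true
[2] true → false = false
[root] true AND false = false
Overall: false → declined

Declined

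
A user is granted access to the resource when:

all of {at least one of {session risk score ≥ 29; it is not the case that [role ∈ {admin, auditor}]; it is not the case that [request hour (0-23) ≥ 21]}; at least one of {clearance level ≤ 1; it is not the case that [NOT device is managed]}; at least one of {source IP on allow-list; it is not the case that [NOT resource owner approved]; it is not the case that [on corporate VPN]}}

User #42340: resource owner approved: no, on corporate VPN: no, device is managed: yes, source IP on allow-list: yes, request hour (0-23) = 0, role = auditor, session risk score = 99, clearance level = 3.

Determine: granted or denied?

Atomic conditions:
  session risk score ≥ 29: 99 ≥ 29 is true
  role ∈ {admin, auditor}: auditor is in the set → true
  request hour (0-23) ≥ 21: 0 ≥ 21 is false
  clearance level ≤ 1: 3 ≤ 1 is false
  NOT device is managed: yes → false
  source IP on allow-list: yes → true
  NOT resource owner approved: no → true
  on corporate VPN: no → false
Combine:
[1.2] NOT true = false
[1.3] NOT false = true
[1] true OR false OR true = true
[2.2] NOT false = true
[2] false OR true = true
[3.2] NOT true = false
[3.3] NOT false = true
[3] true OR false OR true = true
[root] true AND true AND true = true
Overall: true → granted

Granted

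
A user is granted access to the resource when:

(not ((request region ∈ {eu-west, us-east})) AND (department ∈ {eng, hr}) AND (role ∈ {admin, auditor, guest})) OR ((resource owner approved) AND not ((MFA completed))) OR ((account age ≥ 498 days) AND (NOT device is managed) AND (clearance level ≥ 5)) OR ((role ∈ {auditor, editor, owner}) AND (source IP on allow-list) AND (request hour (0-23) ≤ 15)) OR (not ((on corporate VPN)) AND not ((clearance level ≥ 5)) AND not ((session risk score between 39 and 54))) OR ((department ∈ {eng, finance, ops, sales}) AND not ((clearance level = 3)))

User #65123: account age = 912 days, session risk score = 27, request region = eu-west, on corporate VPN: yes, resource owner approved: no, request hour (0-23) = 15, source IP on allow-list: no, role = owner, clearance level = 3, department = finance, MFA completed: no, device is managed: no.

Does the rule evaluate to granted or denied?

Atomic conditions:
  request region ∈ {eu-west, us-east}: eu-west is in the set → true
  department ∈ {eng, hr}: finance is not in the set → false
  role ∈ {admin, auditor, guest}: owner is not in the set → false
  resource owner approved: no → false
  MFA completed: no → false
  account age ≥ 498 days: 912 ≥ 498 is true
  NOT device is managed: no → true
  clearance level ≥ 5: 3 ≥ 5 is false
  role ∈ {auditor, editor, owner}: owner is in the set → true
  source IP on allow-list: no → false
  request hour (0-23) ≤ 15: 15 ≤ 15 is true
  on corporate VPN: yes → true
  session risk score between 39 and 54: 27 in [39, 54] is false
  department ∈ {eng, finance, ops, sales}: finance is in the set → true
  clearance level = 3: 3 == 3 is true
Combine:
[1.1] NOT true = false
[1] false AND false AND false = false
[2.2] NOT false = true
[2] false AND true = false
[3] true AND true AND false = false
[4] true AND false AND true = false
[5.1] NOT true = false
[5.2] NOT false = true
[5.3] NOT false = true
[5] false AND true AND true = false
[6.2] NOT true = false
[6] true AND false = false
[root] false OR false OR false OR false OR false OR false = false
Overall: false → denied

Denied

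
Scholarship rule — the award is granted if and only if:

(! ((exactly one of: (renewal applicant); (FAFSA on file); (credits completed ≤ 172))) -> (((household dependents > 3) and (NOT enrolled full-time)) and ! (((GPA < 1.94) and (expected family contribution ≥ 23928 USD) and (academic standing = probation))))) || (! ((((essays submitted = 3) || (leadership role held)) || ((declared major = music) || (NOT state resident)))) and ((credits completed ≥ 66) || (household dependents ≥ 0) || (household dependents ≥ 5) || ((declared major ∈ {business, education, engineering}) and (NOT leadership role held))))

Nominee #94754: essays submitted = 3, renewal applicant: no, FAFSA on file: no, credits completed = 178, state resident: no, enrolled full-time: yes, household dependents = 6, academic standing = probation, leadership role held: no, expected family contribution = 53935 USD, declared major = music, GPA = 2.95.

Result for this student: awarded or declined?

Atomic conditions:
  renewal applicant: no → false
  FAFSA on file: no → false
  credits completed ≤ 172: 178 ≤ 172 is false
  household dependents > 3: 6 > 3 is true
  NOT enrolled full-time: yes → false
  GPA < 1.94: 2.95 < 1.94 is false
  expected family contribution ≥ 23928 USD: 53935 ≥ 23928 is true
  academic standing = probation: probation == probation is true
  essays submitted = 3: 3 == 3 is true
  leadership role held: no → false
  declared major = music: music == music is true
  NOT state resident: no → true
  credits completed ≥ 66: 178 ≥ 66 is true
  household dependents ≥ 0: 6 ≥ 0 is true
  household dependents ≥ 5: 6 ≥ 5 is true
  declared major ∈ {business, education, engineering}: music is not in the set → false
  NOT leadership role held: no → true
Combine:
[1.1.1] exactly-one(false, false, false) = false
[1.1] NOT false = true
[1.2.1] true AND false = false
[1.2.2.1] false AND true AND true = false
[1.2.2] NOT false = true
[1.2] false AND true = false
[1] true → false = false
[2.1.1.1] true OR false = true
[2.1.1.2] true OR true = true
[2.1.1] true OR true = true
[2.1] NOT true = false
[2.2.4] false AND true = false
[2.2] true OR true OR true OR false = true
[2] false AND true = false
[root] false OR false = false
Overall: false → declined

Declined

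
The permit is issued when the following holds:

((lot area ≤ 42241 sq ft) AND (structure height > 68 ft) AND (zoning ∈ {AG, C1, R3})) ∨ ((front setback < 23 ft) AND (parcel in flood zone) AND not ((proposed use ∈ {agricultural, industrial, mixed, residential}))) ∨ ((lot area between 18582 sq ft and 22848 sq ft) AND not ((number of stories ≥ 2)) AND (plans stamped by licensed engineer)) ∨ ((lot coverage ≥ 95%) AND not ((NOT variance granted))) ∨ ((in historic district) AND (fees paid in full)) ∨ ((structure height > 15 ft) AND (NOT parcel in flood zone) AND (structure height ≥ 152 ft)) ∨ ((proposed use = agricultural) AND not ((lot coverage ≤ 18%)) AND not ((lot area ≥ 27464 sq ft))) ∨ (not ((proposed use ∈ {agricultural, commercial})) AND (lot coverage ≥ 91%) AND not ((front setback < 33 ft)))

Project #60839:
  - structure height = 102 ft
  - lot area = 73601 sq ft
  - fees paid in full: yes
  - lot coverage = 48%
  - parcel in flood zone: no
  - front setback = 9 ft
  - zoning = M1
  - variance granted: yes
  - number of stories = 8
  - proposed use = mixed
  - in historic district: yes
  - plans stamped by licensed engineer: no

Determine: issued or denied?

Atomic conditions:
  lot area ≤ 42241 sq ft: 73601 ≤ 42241 is false
  structure height > 68 ft: 102 > 68 is true
  zoning ∈ {AG, C1, R3}: M1 is not in the set → false
  front setback < 23 ft: 9 < 23 is true
  parcel in flood zone: no → false
  proposed use ∈ {agricultural, industrial, mixed, residential}: mixed is in the set → true
  lot area between 18582 sq ft and 22848 sq ft: 73601 in [18582, 22848] is false
  number of stories ≥ 2: 8 ≥ 2 is true
  plans stamped by licensed engineer: no → false
  lot coverage ≥ 95%: 48 ≥ 95 is false
  NOT variance granted: yes → false
  in historic district: yes → true
  fees paid in full: yes → true
  structure height > 15 ft: 102 > 15 is true
  NOT parcel in flood zone: no → true
  structure height ≥ 152 ft: 102 ≥ 152 is false
  proposed use = agricultural: mixed == agricultural is false
  lot coverage ≤ 18%: 48 ≤ 18 is false
  lot area ≥ 27464 sq ft: 73601 ≥ 27464 is true
  proposed use ∈ {agricultural, commercial}: mixed is not in the set → false
  lot coverage ≥ 91%: 48 ≥ 91 is false
  front setback < 33 ft: 9 < 33 is true
Combine:
[1] false AND true AND false = false
[2.3] NOT true = false
[2] true AND false AND false = false
[3.2] NOT true = false
[3] false AND false AND false = false
[4.2] NOT false = true
[4] false AND true = false
[5] true AND true = true
[6] true AND true AND false = false
[7.2] NOT false = true
[7.3] NOT true = false
[7] false AND true AND false = false
[8.1] NOT false = true
[8.3] NOT true = false
[8] true AND false AND false = false
[root] false OR false OR false OR false OR true OR false OR false OR false = true
Overall: true → issued

Issued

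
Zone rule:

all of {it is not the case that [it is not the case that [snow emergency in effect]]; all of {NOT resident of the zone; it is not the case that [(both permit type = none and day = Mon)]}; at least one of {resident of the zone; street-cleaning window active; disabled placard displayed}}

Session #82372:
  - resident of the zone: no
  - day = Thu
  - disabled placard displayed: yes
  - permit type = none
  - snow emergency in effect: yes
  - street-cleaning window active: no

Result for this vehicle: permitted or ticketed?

Atomic conditions:
  snow emergency in effect: yes → true
  NOT resident of the zone: no → true
  permit type = none: none == none is true
  day = Mon: Thu == Mon is false
  resident of the zone: no → false
  street-cleaning window active: no → false
  disabled placard displayed: yes → true
Combine:
[1.1] NOT true = false
[1] NOT false = true
[2.2.1] true AND false = false
[2.2] NOT false = true
[2] true AND true = true
[3] false OR false OR true = true
[root] true AND true AND true = true
Overall: true → permitted

Permitted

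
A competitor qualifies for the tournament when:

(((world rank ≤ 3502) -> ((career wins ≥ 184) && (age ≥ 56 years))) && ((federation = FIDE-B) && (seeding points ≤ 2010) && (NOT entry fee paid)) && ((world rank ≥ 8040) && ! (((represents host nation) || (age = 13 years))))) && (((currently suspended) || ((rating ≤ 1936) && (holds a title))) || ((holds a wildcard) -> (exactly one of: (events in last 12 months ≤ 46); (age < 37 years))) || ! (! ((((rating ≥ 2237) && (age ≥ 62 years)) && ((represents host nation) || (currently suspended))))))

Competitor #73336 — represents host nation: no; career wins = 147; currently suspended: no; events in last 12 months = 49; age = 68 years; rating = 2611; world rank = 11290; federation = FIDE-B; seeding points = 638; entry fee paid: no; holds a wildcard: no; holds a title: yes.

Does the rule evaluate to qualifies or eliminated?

Qualifies

Atomic conditions:
  world rank ≤ 3502: 11290 ≤ 3502 is false
  career wins ≥ 184: 147 ≥ 184 is false
  age ≥ 56 years: 68 ≥ 56 is true
  federation = FIDE-B: FIDE-B == FIDE-B is true
  seeding points ≤ 2010: 638 ≤ 2010 is true
  NOT entry fee paid: no → true
  world rank ≥ 8040: 11290 ≥ 8040 is true
  represents host nation: no → false
  age = 13 years: 68 == 13 is false
  currently suspended: no → false
  rating ≤ 1936: 2611 ≤ 1936 is false
  holds a title: yes → true
  holds a wildcard: no → false
  events in last 12 months ≤ 46: 49 ≤ 46 is false
  age < 37 years: 68 < 37 is false
  rating ≥ 2237: 2611 ≥ 2237 is true
  age ≥ 62 years: 68 ≥ 62 is true
Combine:
[1.1.2] false AND true = false
[1.1] false → false (antecedent false ⇒ implication holds) = true
[1.2] true AND true AND true = true
[1.3.2.1] false OR false = false
[1.3.2] NOT false = true
[1.3] true AND true = true
[1] true AND true AND true = true
[2.1.2] false AND true = false
[2.1] false OR false = false
[2.2.2] exactly-one(false, false) = false
[2.2] false → false (antecedent false ⇒ implication holds) = true
[2.3.1.1.1] true AND true = true
[2.3.1.1.2] false OR false = false
[2.3.1.1] true AND false = false
[2.3.1] NOT false = true
[2.3] NOT true = false
[2] false OR true OR false = true
[root] true AND true = true
Overall: true → qualifies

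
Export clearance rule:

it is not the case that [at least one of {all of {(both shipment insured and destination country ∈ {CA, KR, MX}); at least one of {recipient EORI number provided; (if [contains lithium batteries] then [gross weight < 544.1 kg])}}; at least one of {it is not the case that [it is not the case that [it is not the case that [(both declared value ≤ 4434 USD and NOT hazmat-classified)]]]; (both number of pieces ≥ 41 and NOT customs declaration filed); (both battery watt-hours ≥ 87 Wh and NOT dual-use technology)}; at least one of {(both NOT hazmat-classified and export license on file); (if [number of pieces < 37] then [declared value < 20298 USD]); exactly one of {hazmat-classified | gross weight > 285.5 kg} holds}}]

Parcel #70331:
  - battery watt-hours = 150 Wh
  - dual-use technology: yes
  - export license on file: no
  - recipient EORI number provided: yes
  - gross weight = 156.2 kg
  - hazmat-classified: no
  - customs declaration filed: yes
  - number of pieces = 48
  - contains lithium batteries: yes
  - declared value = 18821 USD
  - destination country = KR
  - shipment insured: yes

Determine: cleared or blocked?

Blocked

Atomic conditions:
  shipment insured: yes → true
  destination country ∈ {CA, KR, MX}: KR is in the set → true
  recipient EORI number provided: yes → true
  contains lithium batteries: yes → true
  gross weight < 544.1 kg: 156.2 < 544.1 is true
  declared value ≤ 4434 USD: 18821 ≤ 4434 is false
  NOT hazmat-classified: no → true
  number of pieces ≥ 41: 48 ≥ 41 is true
  NOT customs declaration filed: yes → false
  battery watt-hours ≥ 87 Wh: 150 ≥ 87 is true
  NOT dual-use technology: yes → false
  export license on file: no → false
  number of pieces < 37: 48 < 37 is false
  declared value < 20298 USD: 18821 < 20298 is true
  hazmat-classified: no → false
  gross weight > 285.5 kg: 156.2 > 285.5 is false
Combine:
[1.1.1] true AND true = true
[1.1.2.2] true → true = true
[1.1.2] true OR true = true
[1.1] true AND true = true
[1.2.1.1.1.1] false AND true = false
[1.2.1.1.1] NOT false = true
[1.2.1.1] NOT true = false
[1.2.1] NOT false = true
[1.2.2] true AND false = false
[1.2.3] true AND false = false
[1.2] true OR false OR false = true
[1.3.1] true AND false = false
[1.3.2] false → true (antecedent false ⇒ implication holds) = true
[1.3.3] exactly-one(false, false) = false
[1.3] false OR true OR false = true
[1] true OR true OR true = true
[root] NOT true = false
Overall: false → blocked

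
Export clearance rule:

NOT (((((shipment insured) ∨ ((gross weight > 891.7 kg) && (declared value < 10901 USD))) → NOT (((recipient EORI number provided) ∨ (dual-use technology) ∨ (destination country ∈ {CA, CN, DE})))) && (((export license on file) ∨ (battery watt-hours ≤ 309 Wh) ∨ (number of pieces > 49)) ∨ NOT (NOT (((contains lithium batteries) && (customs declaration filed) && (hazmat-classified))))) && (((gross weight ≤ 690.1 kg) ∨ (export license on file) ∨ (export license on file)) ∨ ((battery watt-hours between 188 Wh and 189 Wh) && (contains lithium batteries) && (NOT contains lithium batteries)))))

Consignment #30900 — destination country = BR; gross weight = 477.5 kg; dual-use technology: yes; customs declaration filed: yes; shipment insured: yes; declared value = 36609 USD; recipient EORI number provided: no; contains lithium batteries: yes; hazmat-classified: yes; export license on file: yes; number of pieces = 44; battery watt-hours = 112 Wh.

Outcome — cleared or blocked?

Atomic conditions:
  shipment insured: yes → true
  gross weight > 891.7 kg: 477.5 > 891.7 is false
  declared value < 10901 USD: 36609 < 10901 is false
  recipient EORI number provided: no → false
  dual-use technology: yes → true
  destination country ∈ {CA, CN, DE}: BR is not in the set → false
  export license on file: yes → true
  battery watt-hours ≤ 309 Wh: 112 ≤ 309 is true
  number of pieces > 49: 44 > 49 is false
  contains lithium batteries: yes → true
  customs declaration filed: yes → true
  hazmat-classified: yes → true
  gross weight ≤ 690.1 kg: 477.5 ≤ 690.1 is true
  battery watt-hours between 188 Wh and 189 Wh: 112 in [188, 189] is false
  NOT contains lithium batteries: yes → false
Combine:
[1.1.1.2] false AND false = false
[1.1.1] true OR false = true
[1.1.2.1] false OR true OR false = true
[1.1.2] NOT true = false
[1.1] true → false = false
[1.2.1] true OR true OR false = true
[1.2.2.1.1] true AND true AND true = true
[1.2.2.1] NOT true = false
[1.2.2] NOT false = true
[1.2] true OR true = true
[1.3.1] true OR true OR true = true
[1.3.2] false AND true AND false = false
[1.3] true OR false = true
[1] false AND true AND true = false
[root] NOT false = true
Overall: true → cleared

Cleared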